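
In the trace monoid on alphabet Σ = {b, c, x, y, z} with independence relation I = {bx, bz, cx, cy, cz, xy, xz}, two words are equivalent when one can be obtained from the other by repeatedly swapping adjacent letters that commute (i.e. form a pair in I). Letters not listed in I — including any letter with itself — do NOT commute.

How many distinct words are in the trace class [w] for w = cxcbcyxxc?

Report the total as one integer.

252

#0=c has no predecessor
#1=x has no predecessor
#2=c depends on [0:c]
#3=b depends on [2:c]
#4=c depends on [3:b]
#5=y depends on [3:b]
#6=x depends on [1:x]
#7=x depends on [6:x]
#8=c depends on [4:c]
sources: [0:c, 1:x]
N(rest) = Σ N(rest − s) over sources s of rest; N(one piece) = 1:
  size 1 → [5]=1  [7]=1  [8]=1
  size 2 → [4,8]=1  [5,7]=2  [5,8]=2  [6,7]=1  [7,8]=2
  size 3 → [1,6,7]=1  [4,5,8]=3  [4,7,8]=3  [5,6,7]=3  [5,7,8]=6  [6,7,8]=3
  size 4 → [1,5,6,7]=4  [1,6,7,8]=4  [3,4,5,8]=3  [4,5,7,8]=12  [4,6,7,8]=6  [5,6,7,8]=12
  size 5 → [1,4,6,7,8]=10  [1,5,6,7,8]=20  [2,3,4,5,8]=3  [3,4,5,7,8]=15  [4,5,6,7,8]=30
  size 6 → [0,2,3,4,5,8]=3  [1,4,5,6,7,8]=60  [2,3,4,5,7,8]=18  [3,4,5,6,7,8]=45
  size 7 → [0,2,3,4,5,7,8]=21  [1,3,4,5,6,7,8]=105  [2,3,4,5,6,7,8]=63
  first=0(c) contributes 168
  first=1(x) contributes 84
|[w]| = 252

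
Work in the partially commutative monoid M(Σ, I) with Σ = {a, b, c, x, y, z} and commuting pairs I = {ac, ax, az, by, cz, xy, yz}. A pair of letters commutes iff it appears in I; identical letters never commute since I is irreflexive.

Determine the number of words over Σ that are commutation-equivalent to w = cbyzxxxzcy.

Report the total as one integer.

drop 0:c onto floor
drop 1:b onto {0:c}
drop 2:y onto {0:c}
drop 3:z onto {1:b}
drop 4:x onto {3:z}
drop 5:x onto {4:x}
drop 6:x onto {5:x}
drop 7:z onto {6:x}
drop 8:c onto {2:y, 6:x}
drop 9:y onto {8:c}
ground layer = {0:c}
drop-orders for the pieces not yet dropped (sum over which currently-grounded one goes next):
  1 to go: {7} 1  {9} 1
  2 to go: {7,9} 2  {8,9} 1
  3 to go: {2,8,9} 1  {7,8,9} 3
  4 to go: {2,7,8,9} 4  {6,7,8,9} 3
  5 to go: {2,6,7,8,9} 7  {5,6,7,8,9} 3
  6 to go: {2,5,6,7,8,9} 10  {4,5,6,7,8,9} 3
  7 to go: {2,4,5,6,7,8,9} 13  {3,4,5,6,7,8,9} 3
  8 to go: {1,3,4,5,6,7,8,9} 3  {2,3,4,5,6,7,8,9} 16
  if 0:c drops first: 19 orders

19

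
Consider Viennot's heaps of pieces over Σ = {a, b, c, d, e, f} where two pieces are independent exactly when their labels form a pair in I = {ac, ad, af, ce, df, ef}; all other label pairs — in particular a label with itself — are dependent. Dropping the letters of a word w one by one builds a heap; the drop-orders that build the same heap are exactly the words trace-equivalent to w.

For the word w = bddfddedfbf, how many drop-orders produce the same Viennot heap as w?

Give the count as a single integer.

#0=b has no predecessor
#1=d depends on [0:b]
#2=d depends on [1:d]
#3=f depends on [0:b]
#4=d depends on [2:d]
#5=d depends on [4:d]
#6=e depends on [5:d]
#7=d depends on [6:e]
#8=f depends on [3:f]
#9=b depends on [7:d, 8:f]
#10=f depends on [9:b]
sources: [0:b]
N(rest) = Σ N(rest − s) over sources s of rest; N(one piece) = 1:
  size 1 → [10]=1
  size 2 → [9,10]=1
  size 3 → [7,9,10]=1  [8,9,10]=1
  size 4 → [3,8,9,10]=1  [6,7,9,10]=1  [7,8,9,10]=2
  size 5 → [3,7,8,9,10]=3  [5,6,7,9,10]=1  [6,7,8,9,10]=3
  size 6 → [3,6,7,8,9,10]=6  [4,5,6,7,9,10]=1  [5,6,7,8,9,10]=4
  size 7 → [2,4,5,6,7,9,10]=1  [3,5,6,7,8,9,10]=10  [4,5,6,7,8,9,10]=5
  size 8 → [1,2,4,5,6,7,9,10]=1  [2,4,5,6,7,8,9,10]=6  [3,4,5,6,7,8,9,10]=15
  size 9 → [1,2,4,5,6,7,8,9,10]=7  [2,3,4,5,6,7,8,9,10]=21
  first=0(b) contributes 28

28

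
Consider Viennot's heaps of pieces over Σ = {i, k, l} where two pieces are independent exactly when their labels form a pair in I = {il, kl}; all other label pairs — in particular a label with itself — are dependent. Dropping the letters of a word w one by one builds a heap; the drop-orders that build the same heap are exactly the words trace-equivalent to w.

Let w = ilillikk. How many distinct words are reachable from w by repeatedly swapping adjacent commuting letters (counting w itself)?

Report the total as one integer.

56

drop 0:i onto floor
drop 1:l onto floor
drop 2:i onto {0:i}
drop 3:l onto {1:l}
drop 4:l onto {3:l}
drop 5:i onto {2:i}
drop 6:k onto {5:i}
drop 7:k onto {6:k}
ground layer = {0:i, 1:l}
drop-orders for the pieces not yet dropped (sum over which currently-grounded one goes next):
  1 to go: {4} 1  {7} 1
  2 to go: {3,4} 1  {4,7} 2  {6,7} 1
  3 to go: {1,3,4} 1  {3,4,7} 3  {4,6,7} 3  {5,6,7} 1
  4 to go: {1,3,4,7} 4  {2,5,6,7} 1  {3,4,6,7} 6  {4,5,6,7} 4
  5 to go: {0,2,5,6,7} 1  {1,3,4,6,7} 10  {2,4,5,6,7} 5  {3,4,5,6,7} 10
  6 to go: {0,2,4,5,6,7} 6  {1,3,4,5,6,7} 20  {2,3,4,5,6,7} 15
  if 0:i drops first: 35 orders
  if 1:l drops first: 21 orders
heap linearizations: 56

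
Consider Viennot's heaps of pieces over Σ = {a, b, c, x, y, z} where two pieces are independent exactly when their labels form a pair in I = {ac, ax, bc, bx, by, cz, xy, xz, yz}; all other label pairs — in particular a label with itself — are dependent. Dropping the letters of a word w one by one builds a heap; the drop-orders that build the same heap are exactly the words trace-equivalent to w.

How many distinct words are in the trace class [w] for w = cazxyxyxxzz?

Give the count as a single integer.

drop 0:c onto floor
drop 1:a onto floor
drop 2:z onto {1:a}
drop 3:x onto {0:c}
drop 4:y onto {0:c, 1:a}
drop 5:x onto {3:x}
drop 6:y onto {4:y}
drop 7:x onto {5:x}
drop 8:x onto {7:x}
drop 9:z onto {2:z}
drop 10:z onto {9:z}
ground layer = {0:c, 1:a}
drop-orders for the pieces not yet dropped (sum over which currently-grounded one goes next):
  1 to go: {6} 1  {8} 1  {10} 1
  2 to go: {4,6} 1  {6,8} 2  {6,10} 2  {7,8} 1  {8,10} 2  {9,10} 1
  3 to go: {2,9,10} 1  {4,6,8} 3  {4,6,10} 3  {5,7,8} 1  {6,7,8} 3  {6,8,10} 6  {6,9,10} 3  {7,8,10} 3  {8,9,10} 3
  4 to go: {2,6,9,10} 4  {2,8,9,10} 4  {3,5,7,8} 1  {4,6,7,8} 6  {4,6,8,10} 12  {4,6,9,10} 6  {5,6,7,8} 4  {5,7,8,10} 4  {6,7,8,10} 12  {6,8,9,10} 12  {7,8,9,10} 6
  5 to go: {2,4,6,9,10} 10  {2,6,8,9,10} 20  {2,7,8,9,10} 10  {3,5,6,7,8} 5  {3,5,7,8,10} 5  {4,5,6,7,8} 10  {4,6,7,8,10} 30  {4,6,8,9,10} 30  {5,6,7,8,10} 20  {5,7,8,9,10} 10  {6,7,8,9,10} 30
  6 to go: {1,2,4,6,9,10} 10  {2,4,6,8,9,10} 60  {2,5,7,8,9,10} 20  {2,6,7,8,9,10} 60  {3,4,5,6,7,8} 15  {3,5,6,7,8,10} 30  {3,5,7,8,9,10} 15  {4,5,6,7,8,10} 60  {4,6,7,8,9,10} 90  {5,6,7,8,9,10} 60
  7 to go: {0,3,4,5,6,7,8} 15  {1,2,4,6,8,9,10} 70  {2,3,5,7,8,9,10} 35  {2,4,6,7,8,9,10} 210  {2,5,6,7,8,9,10} 140  {3,4,5,6,7,8,10} 105  {3,5,6,7,8,9,10} 105  {4,5,6,7,8,9,10} 210
  8 to go: {0,3,4,5,6,7,8,10} 120  {1,2,4,6,7,8,9,10} 280  {2,3,5,6,7,8,9,10} 280  {2,4,5,6,7,8,9,10} 560  {3,4,5,6,7,8,9,10} 420
  9 to go: {0,3,4,5,6,7,8,9,10} 540  {1,2,4,5,6,7,8,9,10} 840  {2,3,4,5,6,7,8,9,10} 1260
  if 0:c drops first: 2100 orders
  if 1:a drops first: 1800 orders
heap linearizations: 3900

3900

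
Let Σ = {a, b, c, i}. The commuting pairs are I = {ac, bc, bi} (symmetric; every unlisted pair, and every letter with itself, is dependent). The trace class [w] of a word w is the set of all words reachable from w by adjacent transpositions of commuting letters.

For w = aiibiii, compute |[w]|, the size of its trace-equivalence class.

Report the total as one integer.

6

#0=a has no predecessor
#1=i depends on [0:a]
#2=i depends on [1:i]
#3=b depends on [0:a]
#4=i depends on [2:i]
#5=i depends on [4:i]
#6=i depends on [5:i]
sources: [0:a]
N(rest) = Σ N(rest − s) over sources s of rest; N(one piece) = 1:
  size 1 → [3]=1  [6]=1
  size 2 → [3,6]=2  [5,6]=1
  size 3 → [3,5,6]=3  [4,5,6]=1
  size 4 → [2,4,5,6]=1  [3,4,5,6]=4
  size 5 → [1,2,4,5,6]=1  [2,3,4,5,6]=5
  first=0(a) contributes 6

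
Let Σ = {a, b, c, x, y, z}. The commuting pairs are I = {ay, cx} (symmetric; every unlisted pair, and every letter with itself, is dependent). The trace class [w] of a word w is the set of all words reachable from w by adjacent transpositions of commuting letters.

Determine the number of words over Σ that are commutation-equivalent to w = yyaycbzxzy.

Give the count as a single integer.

4

#0=y has no predecessor
#1=y depends on [0:y]
#2=a has no predecessor
#3=y depends on [1:y]
#4=c depends on [2:a, 3:y]
#5=b depends on [4:c]
#6=z depends on [5:b]
#7=x depends on [6:z]
#8=z depends on [7:x]
#9=y depends on [8:z]
sources: [0:y, 2:a]
N(rest) = Σ N(rest − s) over sources s of rest; N(one piece) = 1:
  size 1 → [9]=1
  size 2 → [8,9]=1
  size 3 → [7,8,9]=1
  size 4 → [6,7,8,9]=1
  size 5 → [5,6,7,8,9]=1
  size 6 → [4,5,6,7,8,9]=1
  size 7 → [2,4,5,6,7,8,9]=1  [3,4,5,6,7,8,9]=1
  size 8 → [1,3,4,5,6,7,8,9]=1  [2,3,4,5,6,7,8,9]=2
  first=0(y) contributes 3
  first=2(a) contributes 1
|[w]| = 4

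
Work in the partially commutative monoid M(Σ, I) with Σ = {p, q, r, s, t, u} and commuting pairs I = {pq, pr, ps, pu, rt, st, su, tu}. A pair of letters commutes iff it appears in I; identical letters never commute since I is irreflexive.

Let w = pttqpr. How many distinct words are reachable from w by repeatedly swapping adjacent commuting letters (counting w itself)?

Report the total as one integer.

0(p) covers ∅
1(t) covers 0:p
2(t) covers 1:t
3(q) covers 2:t
4(p) covers 2:t
5(r) covers 3:q
floor of heap: 0:p
completions by unplaced set U, small U first (add the entries for U minus each lowest piece of U):
  |U|=1: {4}:1  {5}:1
  |U|=2: {3,5}:1  {4,5}:2
  |U|=3: {3,4,5}:3
  |U|=4: {2,3,4,5}:3
  start at 0(p): 3

3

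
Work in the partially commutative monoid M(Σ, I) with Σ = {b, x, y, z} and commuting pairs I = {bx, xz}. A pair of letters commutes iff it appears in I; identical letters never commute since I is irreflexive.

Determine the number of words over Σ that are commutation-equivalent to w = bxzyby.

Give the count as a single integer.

piece 0:b — minimal
piece 1:x — minimal
piece 2:z rests on {0:b}
piece 3:y rests on {1:x, 2:z}
piece 4:b rests on {3:y}
piece 5:y rests on {4:b}
minimal pieces: {0:b, 1:x}
ways to finish when only these pieces remain (= sum over removing one remaining piece with nothing left below it):
  1 left: {5}→1
  2 left: {4,5}→1
  3 left: {3,4,5}→1
  4 left: {1,3,4,5}→1  {2,3,4,5}→1
  placing 0:b first → 2 extensions
  placing 1:x first → 1 extensions
total linear extensions = 3

3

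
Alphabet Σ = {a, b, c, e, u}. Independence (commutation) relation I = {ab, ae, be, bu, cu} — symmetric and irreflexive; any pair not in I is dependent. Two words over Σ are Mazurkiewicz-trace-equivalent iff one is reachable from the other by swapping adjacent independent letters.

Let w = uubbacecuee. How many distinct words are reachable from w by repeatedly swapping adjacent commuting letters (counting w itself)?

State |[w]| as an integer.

20

drop 0:u onto floor
drop 1:u onto {0:u}
drop 2:b onto floor
drop 3:b onto {2:b}
drop 4:a onto {1:u}
drop 5:c onto {3:b, 4:a}
drop 6:e onto {5:c}
drop 7:c onto {6:e}
drop 8:u onto {6:e}
drop 9:e onto {7:c, 8:u}
drop 10:e onto {9:e}
ground layer = {0:u, 2:b}
drop-orders for the pieces not yet dropped (sum over which currently-grounded one goes next):
  1 to go: {10} 1
  2 to go: {9,10} 1
  3 to go: {7,9,10} 1  {8,9,10} 1
  4 to go: {7,8,9,10} 2
  5 to go: {6,7,8,9,10} 2
  6 to go: {5,6,7,8,9,10} 2
  7 to go: {3,5,6,7,8,9,10} 2  {4,5,6,7,8,9,10} 2
  8 to go: {1,4,5,6,7,8,9,10} 2  {2,3,5,6,7,8,9,10} 2  {3,4,5,6,7,8,9,10} 4
  9 to go: {0,1,4,5,6,7,8,9,10} 2  {1,3,4,5,6,7,8,9,10} 6  {2,3,4,5,6,7,8,9,10} 6
  if 0:u drops first: 12 orders
  if 2:b drops first: 8 orders
heap linearizations: 20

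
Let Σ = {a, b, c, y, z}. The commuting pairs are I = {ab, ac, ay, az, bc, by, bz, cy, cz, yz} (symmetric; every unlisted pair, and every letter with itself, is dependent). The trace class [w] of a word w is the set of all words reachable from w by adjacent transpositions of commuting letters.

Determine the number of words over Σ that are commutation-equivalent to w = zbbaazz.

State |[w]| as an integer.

drop 0:z onto floor
drop 1:b onto floor
drop 2:b onto {1:b}
drop 3:a onto floor
drop 4:a onto {3:a}
drop 5:z onto {0:z}
drop 6:z onto {5:z}
ground layer = {0:z, 1:b, 3:a}
drop-orders for the pieces not yet dropped (sum over which currently-grounded one goes next):
  1 to go: {2} 1  {4} 1  {6} 1
  2 to go: {1,2} 1  {2,4} 2  {2,6} 2  {3,4} 1  {4,6} 2  {5,6} 1
  3 to go: {0,5,6} 1  {1,2,4} 3  {1,2,6} 3  {2,3,4} 3  {2,4,6} 6  {2,5,6} 3  {3,4,6} 3  {4,5,6} 3
  4 to go: {0,2,5,6} 4  {0,4,5,6} 4  {1,2,3,4} 6  {1,2,4,6} 12  {1,2,5,6} 6  {2,3,4,6} 12  {2,4,5,6} 12  {3,4,5,6} 6
  5 to go: {0,1,2,5,6} 10  {0,2,4,5,6} 20  {0,3,4,5,6} 10  {1,2,3,4,6} 30  {1,2,4,5,6} 30  {2,3,4,5,6} 30
  if 0:z drops first: 90 orders
  if 1:b drops first: 60 orders
  if 3:a drops first: 60 orders
heap linearizations: 210

210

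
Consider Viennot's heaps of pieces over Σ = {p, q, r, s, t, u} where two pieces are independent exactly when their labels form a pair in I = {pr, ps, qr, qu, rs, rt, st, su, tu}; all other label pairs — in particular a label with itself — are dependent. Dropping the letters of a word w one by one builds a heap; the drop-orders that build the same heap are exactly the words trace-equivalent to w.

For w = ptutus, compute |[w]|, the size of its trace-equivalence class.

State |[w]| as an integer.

drop 0:p onto floor
drop 1:t onto {0:p}
drop 2:u onto {0:p}
drop 3:t onto {1:t}
drop 4:u onto {2:u}
drop 5:s onto floor
ground layer = {0:p, 5:s}
drop-orders for the pieces not yet dropped (sum over which currently-grounded one goes next):
  1 to go: {3} 1  {4} 1  {5} 1
  2 to go: {1,3} 1  {2,4} 1  {3,4} 2  {3,5} 2  {4,5} 2
  3 to go: {1,3,4} 3  {1,3,5} 3  {2,3,4} 3  {2,4,5} 3  {3,4,5} 6
  4 to go: {1,2,3,4} 6  {1,3,4,5} 12  {2,3,4,5} 12
  if 0:p drops first: 30 orders
  if 5:s drops first: 6 orders
heap linearizations: 36

36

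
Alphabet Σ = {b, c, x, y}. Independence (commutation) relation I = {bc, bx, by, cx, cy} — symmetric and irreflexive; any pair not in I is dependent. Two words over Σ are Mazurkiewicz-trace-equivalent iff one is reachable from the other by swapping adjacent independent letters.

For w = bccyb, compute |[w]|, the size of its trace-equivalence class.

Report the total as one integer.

30

drop 0:b onto floor
drop 1:c onto floor
drop 2:c onto {1:c}
drop 3:y onto floor
drop 4:b onto {0:b}
ground layer = {0:b, 1:c, 3:y}
drop-orders for the pieces not yet dropped (sum over which currently-grounded one goes next):
  1 to go: {2} 1  {3} 1  {4} 1
  2 to go: {0,4} 1  {1,2} 1  {2,3} 2  {2,4} 2  {3,4} 2
  3 to go: {0,2,4} 3  {0,3,4} 3  {1,2,3} 3  {1,2,4} 3  {2,3,4} 6
  if 0:b drops first: 12 orders
  if 1:c drops first: 12 orders
  if 3:y drops first: 6 orders
heap linearizations: 30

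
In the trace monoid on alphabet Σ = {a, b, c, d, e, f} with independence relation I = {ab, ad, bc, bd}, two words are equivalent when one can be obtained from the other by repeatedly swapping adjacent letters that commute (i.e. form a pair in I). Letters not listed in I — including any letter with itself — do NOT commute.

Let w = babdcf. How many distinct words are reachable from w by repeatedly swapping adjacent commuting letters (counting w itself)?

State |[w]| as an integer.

#0=b has no predecessor
#1=a has no predecessor
#2=b depends on [0:b]
#3=d has no predecessor
#4=c depends on [1:a, 3:d]
#5=f depends on [2:b, 4:c]
sources: [0:b, 1:a, 3:d]
N(rest) = Σ N(rest − s) over sources s of rest; N(one piece) = 1:
  size 1 → [5]=1
  size 2 → [2,5]=1  [4,5]=1
  size 3 → [0,2,5]=1  [1,4,5]=1  [2,4,5]=2  [3,4,5]=1
  size 4 → [0,2,4,5]=3  [1,2,4,5]=3  [1,3,4,5]=2  [2,3,4,5]=3
  first=0(b) contributes 8
  first=1(a) contributes 6
  first=3(d) contributes 6
|[w]| = 20

20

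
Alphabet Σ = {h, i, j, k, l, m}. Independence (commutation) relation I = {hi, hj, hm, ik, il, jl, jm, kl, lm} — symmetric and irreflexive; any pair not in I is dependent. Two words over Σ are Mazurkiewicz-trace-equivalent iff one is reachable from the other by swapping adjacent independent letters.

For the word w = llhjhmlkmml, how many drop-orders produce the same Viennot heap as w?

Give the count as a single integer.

362

#0=l has no predecessor
#1=l depends on [0:l]
#2=h depends on [1:l]
#3=j has no predecessor
#4=h depends on [2:h]
#5=m has no predecessor
#6=l depends on [4:h]
#7=k depends on [3:j, 4:h, 5:m]
#8=m depends on [7:k]
#9=m depends on [8:m]
#10=l depends on [6:l]
sources: [0:l, 3:j, 5:m]
N(rest) = Σ N(rest − s) over sources s of rest; N(one piece) = 1:
  size 1 → [9]=1  [10]=1
  size 2 → [6,10]=1  [8,9]=1  [9,10]=2
  size 3 → [6,9,10]=3  [7,8,9]=1  [8,9,10]=3
  size 4 → [3,7,8,9]=1  [5,7,8,9]=1  [6,8,9,10]=6  [7,8,9,10]=4
  size 5 → [3,5,7,8,9]=2  [3,7,8,9,10]=5  [5,7,8,9,10]=5  [6,7,8,9,10]=10
  size 6 → [3,5,7,8,9,10]=12  [3,6,7,8,9,10]=15  [4,6,7,8,9,10]=10  [5,6,7,8,9,10]=15
  size 7 → [2,4,6,7,8,9,10]=10  [3,4,6,7,8,9,10]=25  [3,5,6,7,8,9,10]=42  [4,5,6,7,8,9,10]=25
  size 8 → [1,2,4,6,7,8,9,10]=10  [2,3,4,6,7,8,9,10]=35  [2,4,5,6,7,8,9,10]=35  [3,4,5,6,7,8,9,10]=92
  size 9 → [0,1,2,4,6,7,8,9,10]=10  [1,2,3,4,6,7,8,9,10]=45  [1,2,4,5,6,7,8,9,10]=45  [2,3,4,5,6,7,8,9,10]=162
  first=0(l) contributes 252
  first=3(j) contributes 55
  first=5(m) contributes 55
|[w]| = 362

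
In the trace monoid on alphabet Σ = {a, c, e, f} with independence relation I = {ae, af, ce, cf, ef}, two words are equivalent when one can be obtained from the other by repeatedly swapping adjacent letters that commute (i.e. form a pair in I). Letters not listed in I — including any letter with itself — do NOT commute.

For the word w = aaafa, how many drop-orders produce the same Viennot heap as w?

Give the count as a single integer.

#0=a has no predecessor
#1=a depends on [0:a]
#2=a depends on [1:a]
#3=f has no predecessor
#4=a depends on [2:a]
sources: [0:a, 3:f]
N(rest) = Σ N(rest − s) over sources s of rest; N(one piece) = 1:
  size 1 → [3]=1  [4]=1
  size 2 → [2,4]=1  [3,4]=2
  size 3 → [1,2,4]=1  [2,3,4]=3
  first=0(a) contributes 4
  first=3(f) contributes 1
|[w]| = 5

5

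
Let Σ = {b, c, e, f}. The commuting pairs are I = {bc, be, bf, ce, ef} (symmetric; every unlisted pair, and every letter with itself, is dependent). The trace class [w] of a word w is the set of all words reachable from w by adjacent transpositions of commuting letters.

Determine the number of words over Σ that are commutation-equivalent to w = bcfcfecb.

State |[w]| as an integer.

168

piece 0:b — minimal
piece 1:c — minimal
piece 2:f rests on {1:c}
piece 3:c rests on {2:f}
piece 4:f rests on {3:c}
piece 5:e — minimal
piece 6:c rests on {4:f}
piece 7:b rests on {0:b}
minimal pieces: {0:b, 1:c, 5:e}
ways to finish when only these pieces remain (= sum over removing one remaining piece with nothing left below it):
  1 left: {5}→1  {6}→1  {7}→1
  2 left: {0,7}→1  {4,6}→1  {5,6}→2  {5,7}→2  {6,7}→2
  3 left: {0,5,7}→3  {0,6,7}→3  {3,4,6}→1  {4,5,6}→3  {4,6,7}→3  {5,6,7}→6
  4 left: {0,4,6,7}→6  {0,5,6,7}→12  {2,3,4,6}→1  {3,4,5,6}→4  {3,4,6,7}→4  {4,5,6,7}→12
  5 left: {0,3,4,6,7}→10  {0,4,5,6,7}→30  {1,2,3,4,6}→1  {2,3,4,5,6}→5  {2,3,4,6,7}→5  {3,4,5,6,7}→20
  6 left: {0,2,3,4,6,7}→15  {0,3,4,5,6,7}→60  {1,2,3,4,5,6}→6  {1,2,3,4,6,7}→6  {2,3,4,5,6,7}→30
  placing 0:b first → 42 extensions
  placing 1:c first → 105 extensions
  placing 5:e first → 21 extensions
total linear extensions = 168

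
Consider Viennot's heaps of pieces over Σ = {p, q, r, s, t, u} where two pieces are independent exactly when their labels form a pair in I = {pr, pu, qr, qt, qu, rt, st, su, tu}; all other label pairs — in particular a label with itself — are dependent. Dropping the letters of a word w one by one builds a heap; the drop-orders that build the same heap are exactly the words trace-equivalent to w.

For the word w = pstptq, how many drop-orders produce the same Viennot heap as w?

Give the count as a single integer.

4

drop 0:p onto floor
drop 1:s onto {0:p}
drop 2:t onto {0:p}
drop 3:p onto {1:s, 2:t}
drop 4:t onto {3:p}
drop 5:q onto {3:p}
ground layer = {0:p}
drop-orders for the pieces not yet dropped (sum over which currently-grounded one goes next):
  1 to go: {4} 1  {5} 1
  2 to go: {4,5} 2
  3 to go: {3,4,5} 2
  4 to go: {1,3,4,5} 2  {2,3,4,5} 2
  if 0:p drops first: 4 orders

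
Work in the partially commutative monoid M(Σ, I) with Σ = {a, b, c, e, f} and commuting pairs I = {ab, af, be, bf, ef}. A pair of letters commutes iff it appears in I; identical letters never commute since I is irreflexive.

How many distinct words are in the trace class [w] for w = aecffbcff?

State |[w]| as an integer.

piece 0:a — minimal
piece 1:e rests on {0:a}
piece 2:c rests on {1:e}
piece 3:f rests on {2:c}
piece 4:f rests on {3:f}
piece 5:b rests on {2:c}
piece 6:c rests on {4:f, 5:b}
piece 7:f rests on {6:c}
piece 8:f rests on {7:f}
minimal pieces: {0:a}
ways to finish when only these pieces remain (= sum over removing one remaining piece with nothing left below it):
  1 left: {8}→1
  2 left: {7,8}→1
  3 left: {6,7,8}→1
  4 left: {4,6,7,8}→1  {5,6,7,8}→1
  5 left: {3,4,6,7,8}→1  {4,5,6,7,8}→2
  6 left: {3,4,5,6,7,8}→3
  7 left: {2,3,4,5,6,7,8}→3
  placing 0:a first → 3 extensions

3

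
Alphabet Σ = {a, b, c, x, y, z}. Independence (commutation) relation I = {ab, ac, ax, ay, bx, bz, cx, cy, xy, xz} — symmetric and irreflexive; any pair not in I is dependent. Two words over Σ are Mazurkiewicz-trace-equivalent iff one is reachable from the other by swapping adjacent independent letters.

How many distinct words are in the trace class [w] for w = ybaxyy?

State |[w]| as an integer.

#0=y has no predecessor
#1=b depends on [0:y]
#2=a has no predecessor
#3=x has no predecessor
#4=y depends on [1:b]
#5=y depends on [4:y]
sources: [0:y, 2:a, 3:x]
N(rest) = Σ N(rest − s) over sources s of rest; N(one piece) = 1:
  size 1 → [2]=1  [3]=1  [5]=1
  size 2 → [2,3]=2  [2,5]=2  [3,5]=2  [4,5]=1
  size 3 → [1,4,5]=1  [2,3,5]=6  [2,4,5]=3  [3,4,5]=3
  size 4 → [0,1,4,5]=1  [1,2,4,5]=4  [1,3,4,5]=4  [2,3,4,5]=12
  first=0(y) contributes 20
  first=2(a) contributes 5
  first=3(x) contributes 5
|[w]| = 30

30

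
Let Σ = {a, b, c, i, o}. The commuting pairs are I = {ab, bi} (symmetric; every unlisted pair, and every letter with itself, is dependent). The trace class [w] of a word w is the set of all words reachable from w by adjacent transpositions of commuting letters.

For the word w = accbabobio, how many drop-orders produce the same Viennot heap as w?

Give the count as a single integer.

6

#0=a has no predecessor
#1=c depends on [0:a]
#2=c depends on [1:c]
#3=b depends on [2:c]
#4=a depends on [2:c]
#5=b depends on [3:b]
#6=o depends on [4:a, 5:b]
#7=b depends on [6:o]
#8=i depends on [6:o]
#9=o depends on [7:b, 8:i]
sources: [0:a]
N(rest) = Σ N(rest − s) over sources s of rest; N(one piece) = 1:
  size 1 → [9]=1
  size 2 → [7,9]=1  [8,9]=1
  size 3 → [7,8,9]=2
  size 4 → [6,7,8,9]=2
  size 5 → [4,6,7,8,9]=2  [5,6,7,8,9]=2
  size 6 → [3,5,6,7,8,9]=2  [4,5,6,7,8,9]=4
  size 7 → [3,4,5,6,7,8,9]=6
  size 8 → [2,3,4,5,6,7,8,9]=6
  first=0(a) contributes 6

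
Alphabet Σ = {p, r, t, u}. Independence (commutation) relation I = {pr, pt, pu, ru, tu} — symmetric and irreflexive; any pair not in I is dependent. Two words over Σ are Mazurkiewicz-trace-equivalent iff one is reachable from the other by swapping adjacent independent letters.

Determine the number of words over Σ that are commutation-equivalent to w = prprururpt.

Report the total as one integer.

2520

drop 0:p onto floor
drop 1:r onto floor
drop 2:p onto {0:p}
drop 3:r onto {1:r}
drop 4:u onto floor
drop 5:r onto {3:r}
drop 6:u onto {4:u}
drop 7:r onto {5:r}
drop 8:p onto {2:p}
drop 9:t onto {7:r}
ground layer = {0:p, 1:r, 4:u}
drop-orders for the pieces not yet dropped (sum over which currently-grounded one goes next):
  1 to go: {6} 1  {8} 1  {9} 1
  2 to go: {2,8} 1  {4,6} 1  {6,8} 2  {6,9} 2  {7,9} 1  {8,9} 2
  3 to go: {0,2,8} 1  {2,6,8} 3  {2,8,9} 3  {4,6,8} 3  {4,6,9} 3  {5,7,9} 1  {6,7,9} 3  {6,8,9} 6  {7,8,9} 3
  4 to go: {0,2,6,8} 4  {0,2,8,9} 4  {2,4,6,8} 6  {2,6,8,9} 12  {2,7,8,9} 6  {3,5,7,9} 1  {4,6,7,9} 6  {4,6,8,9} 12  {5,6,7,9} 4  {5,7,8,9} 4  {6,7,8,9} 12
  5 to go: {0,2,4,6,8} 10  {0,2,6,8,9} 20  {0,2,7,8,9} 10  {1,3,5,7,9} 1  {2,4,6,8,9} 30  {2,5,7,8,9} 10  {2,6,7,8,9} 30  {3,5,6,7,9} 5  {3,5,7,8,9} 5  {4,5,6,7,9} 10  {4,6,7,8,9} 30  {5,6,7,8,9} 20
  6 to go: {0,2,4,6,8,9} 60  {0,2,5,7,8,9} 20  {0,2,6,7,8,9} 60  {1,3,5,6,7,9} 6  {1,3,5,7,8,9} 6  {2,3,5,7,8,9} 15  {2,4,6,7,8,9} 90  {2,5,6,7,8,9} 60  {3,4,5,6,7,9} 15  {3,5,6,7,8,9} 30  {4,5,6,7,8,9} 60
  7 to go: {0,2,3,5,7,8,9} 35  {0,2,4,6,7,8,9} 210  {0,2,5,6,7,8,9} 140  {1,2,3,5,7,8,9} 21  {1,3,4,5,6,7,9} 21  {1,3,5,6,7,8,9} 42  {2,3,5,6,7,8,9} 105  {2,4,5,6,7,8,9} 210  {3,4,5,6,7,8,9} 105
  8 to go: {0,1,2,3,5,7,8,9} 56  {0,2,3,5,6,7,8,9} 280  {0,2,4,5,6,7,8,9} 560  {1,2,3,5,6,7,8,9} 168  {1,3,4,5,6,7,8,9} 168  {2,3,4,5,6,7,8,9} 420
  if 0:p drops first: 756 orders
  if 1:r drops first: 1260 orders
  if 4:u drops first: 504 orders
heap linearizations: 2520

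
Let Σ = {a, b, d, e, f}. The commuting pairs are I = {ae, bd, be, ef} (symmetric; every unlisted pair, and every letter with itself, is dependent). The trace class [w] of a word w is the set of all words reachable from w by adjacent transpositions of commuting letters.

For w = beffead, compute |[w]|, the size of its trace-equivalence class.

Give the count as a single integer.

piece 0:b — minimal
piece 1:e — minimal
piece 2:f rests on {0:b}
piece 3:f rests on {2:f}
piece 4:e rests on {1:e}
piece 5:a rests on {3:f}
piece 6:d rests on {4:e, 5:a}
minimal pieces: {0:b, 1:e}
ways to finish when only these pieces remain (= sum over removing one remaining piece with nothing left below it):
  1 left: {6}→1
  2 left: {4,6}→1  {5,6}→1
  3 left: {1,4,6}→1  {3,5,6}→1  {4,5,6}→2
  4 left: {1,4,5,6}→3  {2,3,5,6}→1  {3,4,5,6}→3
  5 left: {0,2,3,5,6}→1  {1,3,4,5,6}→6  {2,3,4,5,6}→4
  placing 0:b first → 10 extensions
  placing 1:e first → 5 extensions
total linear extensions = 15

15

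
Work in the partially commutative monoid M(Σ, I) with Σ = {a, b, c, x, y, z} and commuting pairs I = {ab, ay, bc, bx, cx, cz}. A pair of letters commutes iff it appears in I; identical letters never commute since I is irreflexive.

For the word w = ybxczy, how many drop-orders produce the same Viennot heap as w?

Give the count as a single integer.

drop 0:y onto floor
drop 1:b onto {0:y}
drop 2:x onto {0:y}
drop 3:c onto {0:y}
drop 4:z onto {1:b, 2:x}
drop 5:y onto {3:c, 4:z}
ground layer = {0:y}
drop-orders for the pieces not yet dropped (sum over which currently-grounded one goes next):
  1 to go: {5} 1
  2 to go: {3,5} 1  {4,5} 1
  3 to go: {1,4,5} 1  {2,4,5} 1  {3,4,5} 2
  4 to go: {1,2,4,5} 2  {1,3,4,5} 3  {2,3,4,5} 3
  if 0:y drops first: 8 orders

8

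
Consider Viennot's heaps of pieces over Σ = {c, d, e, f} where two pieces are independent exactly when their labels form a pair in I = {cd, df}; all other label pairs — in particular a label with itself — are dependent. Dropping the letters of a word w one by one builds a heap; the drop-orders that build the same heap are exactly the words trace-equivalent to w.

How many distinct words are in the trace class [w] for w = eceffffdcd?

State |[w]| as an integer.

21

drop 0:e onto floor
drop 1:c onto {0:e}
drop 2:e onto {1:c}
drop 3:f onto {2:e}
drop 4:f onto {3:f}
drop 5:f onto {4:f}
drop 6:f onto {5:f}
drop 7:d onto {2:e}
drop 8:c onto {6:f}
drop 9:d onto {7:d}
ground layer = {0:e}
drop-orders for the pieces not yet dropped (sum over which currently-grounded one goes next):
  1 to go: {8} 1  {9} 1
  2 to go: {6,8} 1  {7,9} 1  {8,9} 2
  3 to go: {5,6,8} 1  {6,8,9} 3  {7,8,9} 3
  4 to go: {4,5,6,8} 1  {5,6,8,9} 4  {6,7,8,9} 6
  5 to go: {3,4,5,6,8} 1  {4,5,6,8,9} 5  {5,6,7,8,9} 10
  6 to go: {3,4,5,6,8,9} 6  {4,5,6,7,8,9} 15
  7 to go: {3,4,5,6,7,8,9} 21
  8 to go: {2,3,4,5,6,7,8,9} 21
  if 0:e drops first: 21 orders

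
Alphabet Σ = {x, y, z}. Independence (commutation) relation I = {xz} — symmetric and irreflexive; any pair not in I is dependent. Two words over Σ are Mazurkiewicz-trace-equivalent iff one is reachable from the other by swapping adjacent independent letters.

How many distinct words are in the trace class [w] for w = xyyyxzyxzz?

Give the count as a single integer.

0(x) covers ∅
1(y) covers 0:x
2(y) covers 1:y
3(y) covers 2:y
4(x) covers 3:y
5(z) covers 3:y
6(y) covers 4:x, 5:z
7(x) covers 6:y
8(z) covers 6:y
9(z) covers 8:z
floor of heap: 0:x
completions by unplaced set U, small U first (add the entries for U minus each lowest piece of U):
  |U|=1: {7}:1  {9}:1
  |U|=2: {7,9}:2  {8,9}:1
  |U|=3: {7,8,9}:3
  |U|=4: {6,7,8,9}:3
  |U|=5: {4,6,7,8,9}:3  {5,6,7,8,9}:3
  |U|=6: {4,5,6,7,8,9}:6
  |U|=7: {3,4,5,6,7,8,9}:6
  |U|=8: {2,3,4,5,6,7,8,9}:6
  start at 0(x): 6

6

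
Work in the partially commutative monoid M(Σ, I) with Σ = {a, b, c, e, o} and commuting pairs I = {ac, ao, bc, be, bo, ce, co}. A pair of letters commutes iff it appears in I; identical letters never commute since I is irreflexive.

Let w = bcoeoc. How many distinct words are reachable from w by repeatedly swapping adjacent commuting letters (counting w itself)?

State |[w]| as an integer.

drop 0:b onto floor
drop 1:c onto floor
drop 2:o onto floor
drop 3:e onto {2:o}
drop 4:o onto {3:e}
drop 5:c onto {1:c}
ground layer = {0:b, 1:c, 2:o}
drop-orders for the pieces not yet dropped (sum over which currently-grounded one goes next):
  1 to go: {0} 1  {4} 1  {5} 1
  2 to go: {0,4} 2  {0,5} 2  {1,5} 1  {3,4} 1  {4,5} 2
  3 to go: {0,1,5} 3  {0,3,4} 3  {0,4,5} 6  {1,4,5} 3  {2,3,4} 1  {3,4,5} 3
  4 to go: {0,1,4,5} 12  {0,2,3,4} 4  {0,3,4,5} 12  {1,3,4,5} 6  {2,3,4,5} 4
  if 0:b drops first: 10 orders
  if 1:c drops first: 20 orders
  if 2:o drops first: 30 orders
heap linearizations: 60

60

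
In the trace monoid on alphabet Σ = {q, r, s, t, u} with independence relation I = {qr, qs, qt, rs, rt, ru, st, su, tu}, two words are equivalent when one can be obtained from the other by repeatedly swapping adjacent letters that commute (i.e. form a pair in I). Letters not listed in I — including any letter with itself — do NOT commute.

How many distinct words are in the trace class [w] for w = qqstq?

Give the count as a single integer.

20

piece 0:q — minimal
piece 1:q rests on {0:q}
piece 2:s — minimal
piece 3:t — minimal
piece 4:q rests on {1:q}
minimal pieces: {0:q, 2:s, 3:t}
ways to finish when only these pieces remain (= sum over removing one remaining piece with nothing left below it):
  1 left: {2}→1  {3}→1  {4}→1
  2 left: {1,4}→1  {2,3}→2  {2,4}→2  {3,4}→2
  3 left: {0,1,4}→1  {1,2,4}→3  {1,3,4}→3  {2,3,4}→6
  placing 0:q first → 12 extensions
  placing 2:s first → 4 extensions
  placing 3:t first → 4 extensions
total linear extensions = 20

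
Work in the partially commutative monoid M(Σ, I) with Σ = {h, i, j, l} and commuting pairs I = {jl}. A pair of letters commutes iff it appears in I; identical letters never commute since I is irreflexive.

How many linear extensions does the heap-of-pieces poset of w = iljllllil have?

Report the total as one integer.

6

0(i) covers ∅
1(l) covers 0:i
2(j) covers 0:i
3(l) covers 1:l
4(l) covers 3:l
5(l) covers 4:l
6(l) covers 5:l
7(i) covers 2:j, 6:l
8(l) covers 7:i
floor of heap: 0:i
completions by unplaced set U, small U first (add the entries for U minus each lowest piece of U):
  |U|=1: {8}:1
  |U|=2: {7,8}:1
  |U|=3: {2,7,8}:1  {6,7,8}:1
  |U|=4: {2,6,7,8}:2  {5,6,7,8}:1
  |U|=5: {2,5,6,7,8}:3  {4,5,6,7,8}:1
  |U|=6: {2,4,5,6,7,8}:4  {3,4,5,6,7,8}:1
  |U|=7: {1,3,4,5,6,7,8}:1  {2,3,4,5,6,7,8}:5
  start at 0(i): 6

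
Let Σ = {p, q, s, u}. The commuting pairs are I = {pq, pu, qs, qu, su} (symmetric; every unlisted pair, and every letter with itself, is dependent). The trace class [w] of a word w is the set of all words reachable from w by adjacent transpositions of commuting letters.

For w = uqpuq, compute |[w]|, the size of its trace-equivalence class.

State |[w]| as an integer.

30

#0=u has no predecessor
#1=q has no predecessor
#2=p has no predecessor
#3=u depends on [0:u]
#4=q depends on [1:q]
sources: [0:u, 1:q, 2:p]
N(rest) = Σ N(rest − s) over sources s of rest; N(one piece) = 1:
  size 1 → [2]=1  [3]=1  [4]=1
  size 2 → [0,3]=1  [1,4]=1  [2,3]=2  [2,4]=2  [3,4]=2
  size 3 → [0,2,3]=3  [0,3,4]=3  [1,2,4]=3  [1,3,4]=3  [2,3,4]=6
  first=0(u) contributes 12
  first=1(q) contributes 12
  first=2(p) contributes 6
|[w]| = 30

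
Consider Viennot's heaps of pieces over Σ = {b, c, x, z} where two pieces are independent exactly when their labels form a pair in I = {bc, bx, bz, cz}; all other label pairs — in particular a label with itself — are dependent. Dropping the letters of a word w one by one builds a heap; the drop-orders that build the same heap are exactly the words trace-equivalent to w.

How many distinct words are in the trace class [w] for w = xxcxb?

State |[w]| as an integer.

5

drop 0:x onto floor
drop 1:x onto {0:x}
drop 2:c onto {1:x}
drop 3:x onto {2:c}
drop 4:b onto floor
ground layer = {0:x, 4:b}
drop-orders for the pieces not yet dropped (sum over which currently-grounded one goes next):
  1 to go: {3} 1  {4} 1
  2 to go: {2,3} 1  {3,4} 2
  3 to go: {1,2,3} 1  {2,3,4} 3
  if 0:x drops first: 4 orders
  if 4:b drops first: 1 orders
heap linearizations: 5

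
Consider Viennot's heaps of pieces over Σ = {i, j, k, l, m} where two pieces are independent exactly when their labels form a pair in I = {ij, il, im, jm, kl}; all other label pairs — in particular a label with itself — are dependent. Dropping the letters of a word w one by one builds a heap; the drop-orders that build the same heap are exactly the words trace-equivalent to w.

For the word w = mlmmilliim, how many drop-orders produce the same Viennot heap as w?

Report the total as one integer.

120

#0=m has no predecessor
#1=l depends on [0:m]
#2=m depends on [1:l]
#3=m depends on [2:m]
#4=i has no predecessor
#5=l depends on [3:m]
#6=l depends on [5:l]
#7=i depends on [4:i]
#8=i depends on [7:i]
#9=m depends on [6:l]
sources: [0:m, 4:i]
N(rest) = Σ N(rest − s) over sources s of rest; N(one piece) = 1:
  size 1 → [8]=1  [9]=1
  size 2 → [6,9]=1  [7,8]=1  [8,9]=2
  size 3 → [4,7,8]=1  [5,6,9]=1  [6,8,9]=3  [7,8,9]=3
  size 4 → [3,5,6,9]=1  [4,7,8,9]=4  [5,6,8,9]=4  [6,7,8,9]=6
  size 5 → [2,3,5,6,9]=1  [3,5,6,8,9]=5  [4,6,7,8,9]=10  [5,6,7,8,9]=10
  size 6 → [1,2,3,5,6,9]=1  [2,3,5,6,8,9]=6  [3,5,6,7,8,9]=15  [4,5,6,7,8,9]=20
  size 7 → [0,1,2,3,5,6,9]=1  [1,2,3,5,6,8,9]=7  [2,3,5,6,7,8,9]=21  [3,4,5,6,7,8,9]=35
  size 8 → [0,1,2,3,5,6,8,9]=8  [1,2,3,5,6,7,8,9]=28  [2,3,4,5,6,7,8,9]=56
  first=0(m) contributes 84
  first=4(i) contributes 36
|[w]| = 120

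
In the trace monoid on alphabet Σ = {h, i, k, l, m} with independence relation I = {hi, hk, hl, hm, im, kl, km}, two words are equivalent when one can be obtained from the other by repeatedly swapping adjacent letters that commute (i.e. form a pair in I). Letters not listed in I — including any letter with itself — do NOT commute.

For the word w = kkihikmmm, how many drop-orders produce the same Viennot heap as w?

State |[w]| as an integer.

piece 0:k — minimal
piece 1:k rests on {0:k}
piece 2:i rests on {1:k}
piece 3:h — minimal
piece 4:i rests on {2:i}
piece 5:k rests on {4:i}
piece 6:m — minimal
piece 7:m rests on {6:m}
piece 8:m rests on {7:m}
minimal pieces: {0:k, 3:h, 6:m}
ways to finish when only these pieces remain (= sum over removing one remaining piece with nothing left below it):
  1 left: {3}→1  {5}→1  {8}→1
  2 left: {3,5}→2  {3,8}→2  {4,5}→1  {5,8}→2  {7,8}→1
  3 left: {2,4,5}→1  {3,4,5}→3  {3,5,8}→6  {3,7,8}→3  {4,5,8}→3  {5,7,8}→3  {6,7,8}→1
  4 left: {1,2,4,5}→1  {2,3,4,5}→4  {2,4,5,8}→4  {3,4,5,8}→12  {3,5,7,8}→12  {3,6,7,8}→4  {4,5,7,8}→6  {5,6,7,8}→4
  5 left: {0,1,2,4,5}→1  {1,2,3,4,5}→5  {1,2,4,5,8}→5  {2,3,4,5,8}→20  {2,4,5,7,8}→10  {3,4,5,7,8}→30  {3,5,6,7,8}→20  {4,5,6,7,8}→10
  6 left: {0,1,2,3,4,5}→6  {0,1,2,4,5,8}→6  {1,2,3,4,5,8}→30  {1,2,4,5,7,8}→15  {2,3,4,5,7,8}→60  {2,4,5,6,7,8}→20  {3,4,5,6,7,8}→60
  7 left: {0,1,2,3,4,5,8}→42  {0,1,2,4,5,7,8}→21  {1,2,3,4,5,7,8}→105  {1,2,4,5,6,7,8}→35  {2,3,4,5,6,7,8}→140
  placing 0:k first → 280 extensions
  placing 3:h first → 56 extensions
  placing 6:m first → 168 extensions
total linear extensions = 504

504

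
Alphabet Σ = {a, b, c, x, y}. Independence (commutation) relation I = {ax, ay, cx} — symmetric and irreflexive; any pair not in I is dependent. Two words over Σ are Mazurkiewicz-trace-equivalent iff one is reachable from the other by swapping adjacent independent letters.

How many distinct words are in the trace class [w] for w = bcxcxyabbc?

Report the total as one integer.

piece 0:b — minimal
piece 1:c rests on {0:b}
piece 2:x rests on {0:b}
piece 3:c rests on {1:c}
piece 4:x rests on {2:x}
piece 5:y rests on {3:c, 4:x}
piece 6:a rests on {3:c}
piece 7:b rests on {5:y, 6:a}
piece 8:b rests on {7:b}
piece 9:c rests on {8:b}
minimal pieces: {0:b}
ways to finish when only these pieces remain (= sum over removing one remaining piece with nothing left below it):
  1 left: {9}→1
  2 left: {8,9}→1
  3 left: {7,8,9}→1
  4 left: {5,7,8,9}→1  {6,7,8,9}→1
  5 left: {4,5,7,8,9}→1  {5,6,7,8,9}→2
  6 left: {2,4,5,7,8,9}→1  {3,5,6,7,8,9}→2  {4,5,6,7,8,9}→3
  7 left: {1,3,5,6,7,8,9}→2  {2,4,5,6,7,8,9}→4  {3,4,5,6,7,8,9}→5
  8 left: {1,3,4,5,6,7,8,9}→7  {2,3,4,5,6,7,8,9}→9
  placing 0:b first → 16 extensions

16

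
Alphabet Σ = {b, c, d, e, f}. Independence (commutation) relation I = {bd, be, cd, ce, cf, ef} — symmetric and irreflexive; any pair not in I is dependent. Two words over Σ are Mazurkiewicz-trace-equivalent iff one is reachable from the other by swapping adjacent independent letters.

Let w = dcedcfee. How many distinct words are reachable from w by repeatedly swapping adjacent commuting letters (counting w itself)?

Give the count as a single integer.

84

drop 0:d onto floor
drop 1:c onto floor
drop 2:e onto {0:d}
drop 3:d onto {2:e}
drop 4:c onto {1:c}
drop 5:f onto {3:d}
drop 6:e onto {3:d}
drop 7:e onto {6:e}
ground layer = {0:d, 1:c}
drop-orders for the pieces not yet dropped (sum over which currently-grounded one goes next):
  1 to go: {4} 1  {5} 1  {7} 1
  2 to go: {1,4} 1  {4,5} 2  {4,7} 2  {5,7} 2  {6,7} 1
  3 to go: {1,4,5} 3  {1,4,7} 3  {4,5,7} 6  {4,6,7} 3  {5,6,7} 3
  4 to go: {1,4,5,7} 12  {1,4,6,7} 6  {3,5,6,7} 3  {4,5,6,7} 12
  5 to go: {1,4,5,6,7} 30  {2,3,5,6,7} 3  {3,4,5,6,7} 15
  6 to go: {0,2,3,5,6,7} 3  {1,3,4,5,6,7} 45  {2,3,4,5,6,7} 18
  if 0:d drops first: 63 orders
  if 1:c drops first: 21 orders
heap linearizations: 84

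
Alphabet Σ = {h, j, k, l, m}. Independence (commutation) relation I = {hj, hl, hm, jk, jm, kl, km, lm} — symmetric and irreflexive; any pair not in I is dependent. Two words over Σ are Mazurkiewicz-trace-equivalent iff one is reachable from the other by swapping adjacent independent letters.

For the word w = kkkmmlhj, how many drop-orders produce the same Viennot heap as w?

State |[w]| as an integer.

0(k) covers ∅
1(k) covers 0:k
2(k) covers 1:k
3(m) covers ∅
4(m) covers 3:m
5(l) covers ∅
6(h) covers 2:k
7(j) covers 5:l
floor of heap: 0:k, 3:m, 5:l
completions by unplaced set U, small U first (add the entries for U minus each lowest piece of U):
  |U|=1: {4}:1  {6}:1  {7}:1
  |U|=2: {2,6}:1  {3,4}:1  {4,6}:2  {4,7}:2  {5,7}:1  {6,7}:2
  |U|=3: {1,2,6}:1  {2,4,6}:3  {2,6,7}:3  {3,4,6}:3  {3,4,7}:3  {4,5,7}:3  {4,6,7}:6  {5,6,7}:3
  |U|=4: {0,1,2,6}:1  {1,2,4,6}:4  {1,2,6,7}:4  {2,3,4,6}:6  {2,4,6,7}:12  {2,5,6,7}:6  {3,4,5,7}:6  {3,4,6,7}:12  {4,5,6,7}:12
  |U|=5: {0,1,2,4,6}:5  {0,1,2,6,7}:5  {1,2,3,4,6}:10  {1,2,4,6,7}:20  {1,2,5,6,7}:10  {2,3,4,6,7}:30  {2,4,5,6,7}:30  {3,4,5,6,7}:30
  |U|=6: {0,1,2,3,4,6}:15  {0,1,2,4,6,7}:30  {0,1,2,5,6,7}:15  {1,2,3,4,6,7}:60  {1,2,4,5,6,7}:60  {2,3,4,5,6,7}:90
  start at 0(k): 210
  start at 3(m): 105
  start at 5(l): 105
sum over floor = 420

420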